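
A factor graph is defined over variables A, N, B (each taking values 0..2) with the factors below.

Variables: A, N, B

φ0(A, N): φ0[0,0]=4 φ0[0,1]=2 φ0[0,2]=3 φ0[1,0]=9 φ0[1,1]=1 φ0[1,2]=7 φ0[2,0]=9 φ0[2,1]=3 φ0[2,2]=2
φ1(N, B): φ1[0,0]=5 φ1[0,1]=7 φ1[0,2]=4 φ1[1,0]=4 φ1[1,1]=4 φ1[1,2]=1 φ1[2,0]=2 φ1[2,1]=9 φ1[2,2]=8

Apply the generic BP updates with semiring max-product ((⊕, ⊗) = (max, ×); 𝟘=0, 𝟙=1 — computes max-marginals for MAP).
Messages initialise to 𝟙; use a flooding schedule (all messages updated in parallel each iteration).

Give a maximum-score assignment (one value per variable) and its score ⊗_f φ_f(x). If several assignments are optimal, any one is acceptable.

assignment: (A=1, N=0, B=1); score = 63

init: all messages = 𝟙 over 3 values
r1 m[φ0→A] = [4, 9, 9]
r1 m[φ0→N] = [9, 3, 7]
r1 m[φ1→N] = [7, 4, 9]
r1 m[φ1→B] = [5, 9, 8]
r1 m[A→φ0] = [1, 1, 1]
r1 m[N→φ0] = [1, 1, 1]
r1 m[N→φ1] = [1, 1, 1]
r1 m[B→φ1] = [1, 1, 1]
r2 m[φ0→A] = [4, 9, 9]
r2 m[φ0→N] = [9, 3, 7]
r2 m[φ1→N] = [7, 4, 9]
r2 m[φ1→B] = [5, 9, 8]
r2 m[A→φ0] = [1, 1, 1]
r2 m[N→φ0] = [7, 4, 9]
r2 m[N→φ1] = [9, 3, 7]
r2 m[B→φ1] = [1, 1, 1]
r3 m[φ0→A] = [28, 63, 63]
r3 m[φ0→N] = [9, 3, 7]
r3 m[φ1→N] = [7, 4, 9]
r3 m[φ1→B] = [45, 63, 56]
r3 m[A→φ0] = [1, 1, 1]
r3 m[N→φ0] = [7, 4, 9]
r3 m[N→φ1] = [9, 3, 7]
r3 m[B→φ1] = [1, 1, 1]
r4 m[φ0→A] = [28, 63, 63]
r4 m[φ0→N] = [9, 3, 7]
r4 m[φ1→N] = [7, 4, 9]
r4 m[φ1→B] = [45, 63, 56]
r4 m[A→φ0] = [1, 1, 1]
r4 m[N→φ0] = [7, 4, 9]
r4 m[N→φ1] = [9, 3, 7]
r4 m[B→φ1] = [1, 1, 1]
fixed point reached at round 4
traceback from A: (A=1, N=0, B=1), score=63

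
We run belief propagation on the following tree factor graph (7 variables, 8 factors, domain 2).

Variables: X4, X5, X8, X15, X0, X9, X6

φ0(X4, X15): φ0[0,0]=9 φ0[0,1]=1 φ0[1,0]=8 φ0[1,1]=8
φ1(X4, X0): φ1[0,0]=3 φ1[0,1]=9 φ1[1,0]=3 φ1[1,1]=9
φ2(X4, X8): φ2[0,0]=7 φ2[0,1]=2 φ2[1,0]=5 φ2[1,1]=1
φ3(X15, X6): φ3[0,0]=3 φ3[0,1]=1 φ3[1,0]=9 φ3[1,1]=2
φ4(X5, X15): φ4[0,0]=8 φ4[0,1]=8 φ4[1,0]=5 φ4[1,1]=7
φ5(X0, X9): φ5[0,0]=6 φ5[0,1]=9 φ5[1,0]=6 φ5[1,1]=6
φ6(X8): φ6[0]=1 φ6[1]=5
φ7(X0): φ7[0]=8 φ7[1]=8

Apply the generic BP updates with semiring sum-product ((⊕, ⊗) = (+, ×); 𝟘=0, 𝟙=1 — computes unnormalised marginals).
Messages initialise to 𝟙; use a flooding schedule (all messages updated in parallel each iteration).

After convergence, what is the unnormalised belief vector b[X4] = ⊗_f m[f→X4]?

init: all messages = 𝟙 over 2 values
r1 m[φ0→X4] = [10, 16]
r1 m[φ0→X15] = [17, 9]
r1 m[φ1→X4] = [12, 12]
r1 m[φ1→X0] = [6, 18]
r1 m[φ2→X4] = [9, 6]
r1 m[φ2→X8] = [12, 3]
r1 m[φ3→X15] = [4, 11]
r1 m[φ3→X6] = [12, 3]
r1 m[φ4→X5] = [16, 12]
r1 m[φ4→X15] = [13, 15]
r1 m[φ5→X0] = [15, 12]
r1 m[φ5→X9] = [12, 15]
r1 m[φ6→X8] = [1, 5]
r1 m[φ7→X0] = [8, 8]
r1 m[X4→φ0] = [1, 1]
r1 m[X4→φ1] = [1, 1]
r1 m[X4→φ2] = [1, 1]
r1 m[X5→φ4] = [1, 1]
r1 m[X8→φ2] = [1, 1]
r1 m[X8→φ6] = [1, 1]
r1 m[X15→φ0] = [1, 1]
r1 m[X15→φ3] = [1, 1]
r1 m[X15→φ4] = [1, 1]
r1 m[X0→φ1] = [1, 1]
r1 m[X0→φ5] = [1, 1]
r1 m[X0→φ7] = [1, 1]
r1 m[X9→φ5] = [1, 1]
r1 m[X6→φ3] = [1, 1]
r2 m[φ0→X4] = [10, 16]
r2 m[φ0→X15] = [17, 9]
r2 m[φ1→X4] = [12, 12]
r2 m[φ1→X0] = [6, 18]
r2 m[φ2→X4] = [9, 6]
r2 m[φ2→X8] = [12, 3]
r2 m[φ3→X15] = [4, 11]
r2 m[φ3→X6] = [12, 3]
r2 m[φ4→X5] = [16, 12]
r2 m[φ4→X15] = [13, 15]
r2 m[φ5→X0] = [15, 12]
r2 m[φ5→X9] = [12, 15]
r2 m[φ6→X8] = [1, 5]
r2 m[φ7→X0] = [8, 8]
r2 m[X4→φ0] = [108, 72]
r2 m[X4→φ1] = [90, 96]
r2 m[X4→φ2] = [120, 192]
r2 m[X5→φ4] = [1, 1]
r2 m[X8→φ2] = [1, 5]
r2 m[X8→φ6] = [12, 3]
r2 m[X15→φ0] = [52, 165]
r2 m[X15→φ3] = [221, 135]
r2 m[X15→φ4] = [68, 99]
r2 m[X0→φ1] = [120, 96]
r2 m[X0→φ5] = [48, 144]
r2 m[X0→φ7] = [90, 216]
r2 m[X9→φ5] = [1, 1]
r2 m[X6→φ3] = [1, 1]
r3 m[φ0→X4] = [633, 1736]
r3 m[φ0→X15] = [1548, 684]
r3 m[φ1→X4] = [1224, 1224]
r3 m[φ1→X0] = [558, 1674]
r3 m[φ2→X4] = [17, 10]
r3 m[φ2→X8] = [1800, 432]
r3 m[φ3→X15] = [4, 11]
r3 m[φ3→X6] = [1878, 491]
r3 m[φ4→X5] = [1336, 1033]
r3 m[φ4→X15] = [13, 15]
r3 m[φ5→X0] = [15, 12]
r3 m[φ5→X9] = [1152, 1296]
r3 m[φ6→X8] = [1, 5]
r3 m[φ7→X0] = [8, 8]
r3 m[X4→φ0] = [108, 72]
r3 m[X4→φ1] = [90, 96]
r3 m[X4→φ2] = [120, 192]
r3 m[X5→φ4] = [1, 1]
r3 m[X8→φ2] = [1, 5]
r3 m[X8→φ6] = [12, 3]
r3 m[X15→φ0] = [52, 165]
r3 m[X15→φ3] = [221, 135]
r3 m[X15→φ4] = [68, 99]
r3 m[X0→φ1] = [120, 96]
r3 m[X0→φ5] = [48, 144]
r3 m[X0→φ7] = [90, 216]
r3 m[X9→φ5] = [1, 1]
r3 m[X6→φ3] = [1, 1]
r4 m[φ0→X4] = [633, 1736]
r4 m[φ0→X15] = [1548, 684]
r4 m[φ1→X4] = [1224, 1224]
r4 m[φ1→X0] = [558, 1674]
r4 m[φ2→X4] = [17, 10]
r4 m[φ2→X8] = [1800, 432]
r4 m[φ3→X15] = [4, 11]
r4 m[φ3→X6] = [1878, 491]
r4 m[φ4→X5] = [1336, 1033]
r4 m[φ4→X15] = [13, 15]
r4 m[φ5→X0] = [15, 12]
r4 m[φ5→X9] = [1152, 1296]
r4 m[φ6→X8] = [1, 5]
r4 m[φ7→X0] = [8, 8]
r4 m[X4→φ0] = [20808, 12240]
r4 m[X4→φ1] = [10761, 17360]
r4 m[X4→φ2] = [774792, 2124864]
r4 m[X5→φ4] = [1, 1]
r4 m[X8→φ2] = [1, 5]
r4 m[X8→φ6] = [1800, 432]
r4 m[X15→φ0] = [52, 165]
r4 m[X15→φ3] = [20124, 10260]
r4 m[X15→φ4] = [6192, 7524]
r4 m[X0→φ1] = [120, 96]
r4 m[X0→φ5] = [4464, 13392]
r4 m[X0→φ7] = [8370, 20088]
r4 m[X9→φ5] = [1, 1]
r4 m[X6→φ3] = [1, 1]
r5 m[φ0→X4] = [633, 1736]
r5 m[φ0→X15] = [285192, 118728]
r5 m[φ1→X4] = [1224, 1224]
r5 m[φ1→X0] = [84363, 253089]
r5 m[φ2→X4] = [17, 10]
r5 m[φ2→X8] = [16047864, 3674448]
r5 m[φ3→X15] = [4, 11]
r5 m[φ3→X6] = [152712, 40644]
r5 m[φ4→X5] = [109728, 83628]
r5 m[φ4→X15] = [13, 15]
r5 m[φ5→X0] = [15, 12]
r5 m[φ5→X9] = [107136, 120528]
r5 m[φ6→X8] = [1, 5]
r5 m[φ7→X0] = [8, 8]
r5 m[X4→φ0] = [20808, 12240]
r5 m[X4→φ1] = [10761, 17360]
r5 m[X4→φ2] = [774792, 2124864]
r5 m[X5→φ4] = [1, 1]
r5 m[X8→φ2] = [1, 5]
r5 m[X8→φ6] = [1800, 432]
r5 m[X15→φ0] = [52, 165]
r5 m[X15→φ3] = [20124, 10260]
r5 m[X15→φ4] = [6192, 7524]
r5 m[X0→φ1] = [120, 96]
r5 m[X0→φ5] = [4464, 13392]
r5 m[X0→φ7] = [8370, 20088]
r5 m[X9→φ5] = [1, 1]
r5 m[X6→φ3] = [1, 1]
r6 m[φ0→X4] = [633, 1736]
r6 m[φ0→X15] = [285192, 118728]
r6 m[φ1→X4] = [1224, 1224]
r6 m[φ1→X0] = [84363, 253089]
r6 m[φ2→X4] = [17, 10]
r6 m[φ2→X8] = [16047864, 3674448]
r6 m[φ3→X15] = [4, 11]
r6 m[φ3→X6] = [152712, 40644]
r6 m[φ4→X5] = [109728, 83628]
r6 m[φ4→X15] = [13, 15]
r6 m[φ5→X0] = [15, 12]
r6 m[φ5→X9] = [107136, 120528]
r6 m[φ6→X8] = [1, 5]
r6 m[φ7→X0] = [8, 8]
r6 m[X4→φ0] = [20808, 12240]
r6 m[X4→φ1] = [10761, 17360]
r6 m[X4→φ2] = [774792, 2124864]
r6 m[X5→φ4] = [1, 1]
r6 m[X8→φ2] = [1, 5]
r6 m[X8→φ6] = [16047864, 3674448]
r6 m[X15→φ0] = [52, 165]
r6 m[X15→φ3] = [3707496, 1780920]
r6 m[X15→φ4] = [1140768, 1306008]
r6 m[X0→φ1] = [120, 96]
r6 m[X0→φ5] = [674904, 2024712]
r6 m[X0→φ7] = [1265445, 3037068]
r6 m[X9→φ5] = [1, 1]
r6 m[X6→φ3] = [1, 1]
r7 m[φ0→X4] = [633, 1736]
r7 m[φ0→X15] = [285192, 118728]
r7 m[φ1→X4] = [1224, 1224]
r7 m[φ1→X0] = [84363, 253089]
r7 m[φ2→X4] = [17, 10]
r7 m[φ2→X8] = [16047864, 3674448]
r7 m[φ3→X15] = [4, 11]
r7 m[φ3→X6] = [27150768, 7269336]
r7 m[φ4→X5] = [19574208, 14845896]
r7 m[φ4→X15] = [13, 15]
r7 m[φ5→X0] = [15, 12]
r7 m[φ5→X9] = [16197696, 18222408]
r7 m[φ6→X8] = [1, 5]
r7 m[φ7→X0] = [8, 8]
r7 m[X4→φ0] = [20808, 12240]
r7 m[X4→φ1] = [10761, 17360]
r7 m[X4→φ2] = [774792, 2124864]
r7 m[X5→φ4] = [1, 1]
r7 m[X8→φ2] = [1, 5]
r7 m[X8→φ6] = [16047864, 3674448]
r7 m[X15→φ0] = [52, 165]
r7 m[X15→φ3] = [3707496, 1780920]
r7 m[X15→φ4] = [1140768, 1306008]
r7 m[X0→φ1] = [120, 96]
r7 m[X0→φ5] = [674904, 2024712]
r7 m[X0→φ7] = [1265445, 3037068]
r7 m[X9→φ5] = [1, 1]
r7 m[X6→φ3] = [1, 1]
r8 m[φ0→X4] = [633, 1736]
r8 m[φ0→X15] = [285192, 118728]
r8 m[φ1→X4] = [1224, 1224]
r8 m[φ1→X0] = [84363, 253089]
r8 m[φ2→X4] = [17, 10]
r8 m[φ2→X8] = [16047864, 3674448]
r8 m[φ3→X15] = [4, 11]
r8 m[φ3→X6] = [27150768, 7269336]
r8 m[φ4→X5] = [19574208, 14845896]
r8 m[φ4→X15] = [13, 15]
r8 m[φ5→X0] = [15, 12]
r8 m[φ5→X9] = [16197696, 18222408]
r8 m[φ6→X8] = [1, 5]
r8 m[φ7→X0] = [8, 8]
r8 m[X4→φ0] = [20808, 12240]
r8 m[X4→φ1] = [10761, 17360]
r8 m[X4→φ2] = [774792, 2124864]
r8 m[X5→φ4] = [1, 1]
r8 m[X8→φ2] = [1, 5]
r8 m[X8→φ6] = [16047864, 3674448]
r8 m[X15→φ0] = [52, 165]
r8 m[X15→φ3] = [3707496, 1780920]
r8 m[X15→φ4] = [1140768, 1306008]
r8 m[X0→φ1] = [120, 96]
r8 m[X0→φ5] = [674904, 2024712]
r8 m[X0→φ7] = [1265445, 3037068]
r8 m[X9→φ5] = [1, 1]
r8 m[X6→φ3] = [1, 1]
fixed point reached at round 8
b[X4] = ⊗ incoming = [13171464, 21248640]

b[X4] = [13171464, 21248640]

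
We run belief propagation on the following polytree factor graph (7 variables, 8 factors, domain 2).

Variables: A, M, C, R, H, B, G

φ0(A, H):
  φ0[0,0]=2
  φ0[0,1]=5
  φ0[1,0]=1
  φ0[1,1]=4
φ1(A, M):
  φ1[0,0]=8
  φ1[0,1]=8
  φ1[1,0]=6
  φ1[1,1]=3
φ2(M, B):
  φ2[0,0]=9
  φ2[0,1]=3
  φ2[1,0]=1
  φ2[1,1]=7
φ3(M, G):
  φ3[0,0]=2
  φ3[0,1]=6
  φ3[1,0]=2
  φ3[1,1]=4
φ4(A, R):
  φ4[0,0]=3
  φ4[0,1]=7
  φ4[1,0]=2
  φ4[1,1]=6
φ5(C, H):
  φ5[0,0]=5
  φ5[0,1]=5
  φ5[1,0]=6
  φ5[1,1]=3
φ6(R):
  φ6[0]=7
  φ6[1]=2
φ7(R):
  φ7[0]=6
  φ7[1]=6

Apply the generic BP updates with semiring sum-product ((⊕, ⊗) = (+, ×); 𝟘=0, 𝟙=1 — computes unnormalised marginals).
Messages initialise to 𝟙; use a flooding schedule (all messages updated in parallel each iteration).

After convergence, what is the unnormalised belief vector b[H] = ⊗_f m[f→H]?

b[H] = [6557760, 13271040]

init: all messages = 𝟙 over 2 values
r1 m[φ0→A] = [7, 5]
r1 m[φ0→H] = [3, 9]
r1 m[φ1→A] = [16, 9]
r1 m[φ1→M] = [14, 11]
r1 m[φ2→M] = [12, 8]
r1 m[φ2→B] = [10, 10]
r1 m[φ3→M] = [8, 6]
r1 m[φ3→G] = [4, 10]
r1 m[φ4→A] = [10, 8]
r1 m[φ4→R] = [5, 13]
r1 m[φ5→C] = [10, 9]
r1 m[φ5→H] = [11, 8]
r1 m[φ6→R] = [7, 2]
r1 m[φ7→R] = [6, 6]
r1 m[A→φ0] = [1, 1]
r1 m[A→φ1] = [1, 1]
r1 m[A→φ4] = [1, 1]
r1 m[M→φ1] = [1, 1]
r1 m[M→φ2] = [1, 1]
r1 m[M→φ3] = [1, 1]
r1 m[C→φ5] = [1, 1]
r1 m[R→φ4] = [1, 1]
r1 m[R→φ6] = [1, 1]
r1 m[R→φ7] = [1, 1]
r1 m[H→φ0] = [1, 1]
r1 m[H→φ5] = [1, 1]
r1 m[B→φ2] = [1, 1]
r1 m[G→φ3] = [1, 1]
r2 m[φ0→A] = [7, 5]
r2 m[φ0→H] = [3, 9]
r2 m[φ1→A] = [16, 9]
r2 m[φ1→M] = [14, 11]
r2 m[φ2→M] = [12, 8]
r2 m[φ2→B] = [10, 10]
r2 m[φ3→M] = [8, 6]
r2 m[φ3→G] = [4, 10]
r2 m[φ4→A] = [10, 8]
r2 m[φ4→R] = [5, 13]
r2 m[φ5→C] = [10, 9]
r2 m[φ5→H] = [11, 8]
r2 m[φ6→R] = [7, 2]
r2 m[φ7→R] = [6, 6]
r2 m[A→φ0] = [160, 72]
r2 m[A→φ1] = [70, 40]
r2 m[A→φ4] = [112, 45]
r2 m[M→φ1] = [96, 48]
r2 m[M→φ2] = [112, 66]
r2 m[M→φ3] = [168, 88]
r2 m[C→φ5] = [1, 1]
r2 m[R→φ4] = [42, 12]
r2 m[R→φ6] = [30, 78]
r2 m[R→φ7] = [35, 26]
r2 m[H→φ0] = [11, 8]
r2 m[H→φ5] = [3, 9]
r2 m[B→φ2] = [1, 1]
r2 m[G→φ3] = [1, 1]
r3 m[φ0→A] = [62, 43]
r3 m[φ0→H] = [392, 1088]
r3 m[φ1→A] = [1152, 720]
r3 m[φ1→M] = [800, 680]
r3 m[φ2→M] = [12, 8]
r3 m[φ2→B] = [1074, 798]
r3 m[φ3→M] = [8, 6]
r3 m[φ3→G] = [512, 1360]
r3 m[φ4→A] = [210, 156]
r3 m[φ4→R] = [426, 1054]
r3 m[φ5→C] = [60, 45]
r3 m[φ5→H] = [11, 8]
r3 m[φ6→R] = [7, 2]
r3 m[φ7→R] = [6, 6]
r3 m[A→φ0] = [160, 72]
r3 m[A→φ1] = [70, 40]
r3 m[A→φ4] = [112, 45]
r3 m[M→φ1] = [96, 48]
r3 m[M→φ2] = [112, 66]
r3 m[M→φ3] = [168, 88]
r3 m[C→φ5] = [1, 1]
r3 m[R→φ4] = [42, 12]
r3 m[R→φ6] = [30, 78]
r3 m[R→φ7] = [35, 26]
r3 m[H→φ0] = [11, 8]
r3 m[H→φ5] = [3, 9]
r3 m[B→φ2] = [1, 1]
r3 m[G→φ3] = [1, 1]
r4 m[φ0→A] = [62, 43]
r4 m[φ0→H] = [392, 1088]
r4 m[φ1→A] = [1152, 720]
r4 m[φ1→M] = [800, 680]
r4 m[φ2→M] = [12, 8]
r4 m[φ2→B] = [1074, 798]
r4 m[φ3→M] = [8, 6]
r4 m[φ3→G] = [512, 1360]
r4 m[φ4→A] = [210, 156]
r4 m[φ4→R] = [426, 1054]
r4 m[φ5→C] = [60, 45]
r4 m[φ5→H] = [11, 8]
r4 m[φ6→R] = [7, 2]
r4 m[φ7→R] = [6, 6]
r4 m[A→φ0] = [241920, 112320]
r4 m[A→φ1] = [13020, 6708]
r4 m[A→φ4] = [71424, 30960]
r4 m[M→φ1] = [96, 48]
r4 m[M→φ2] = [6400, 4080]
r4 m[M→φ3] = [9600, 5440]
r4 m[C→φ5] = [1, 1]
r4 m[R→φ4] = [42, 12]
r4 m[R→φ6] = [2556, 6324]
r4 m[R→φ7] = [2982, 2108]
r4 m[H→φ0] = [11, 8]
r4 m[H→φ5] = [392, 1088]
r4 m[B→φ2] = [1, 1]
r4 m[G→φ3] = [1, 1]
r5 m[φ0→A] = [62, 43]
r5 m[φ0→H] = [596160, 1658880]
r5 m[φ1→A] = [1152, 720]
r5 m[φ1→M] = [144408, 124284]
r5 m[φ2→M] = [12, 8]
r5 m[φ2→B] = [61680, 47760]
r5 m[φ3→M] = [8, 6]
r5 m[φ3→G] = [30080, 79360]
r5 m[φ4→A] = [210, 156]
r5 m[φ4→R] = [276192, 685728]
r5 m[φ5→C] = [7400, 5616]
r5 m[φ5→H] = [11, 8]
r5 m[φ6→R] = [7, 2]
r5 m[φ7→R] = [6, 6]
r5 m[A→φ0] = [241920, 112320]
r5 m[A→φ1] = [13020, 6708]
r5 m[A→φ4] = [71424, 30960]
r5 m[M→φ1] = [96, 48]
r5 m[M→φ2] = [6400, 4080]
r5 m[M→φ3] = [9600, 5440]
r5 m[C→φ5] = [1, 1]
r5 m[R→φ4] = [42, 12]
r5 m[R→φ6] = [2556, 6324]
r5 m[R→φ7] = [2982, 2108]
r5 m[H→φ0] = [11, 8]
r5 m[H→φ5] = [392, 1088]
r5 m[B→φ2] = [1, 1]
r5 m[G→φ3] = [1, 1]
r6 m[φ0→A] = [62, 43]
r6 m[φ0→H] = [596160, 1658880]
r6 m[φ1→A] = [1152, 720]
r6 m[φ1→M] = [144408, 124284]
r6 m[φ2→M] = [12, 8]
r6 m[φ2→B] = [61680, 47760]
r6 m[φ3→M] = [8, 6]
r6 m[φ3→G] = [30080, 79360]
r6 m[φ4→A] = [210, 156]
r6 m[φ4→R] = [276192, 685728]
r6 m[φ5→C] = [7400, 5616]
r6 m[φ5→H] = [11, 8]
r6 m[φ6→R] = [7, 2]
r6 m[φ7→R] = [6, 6]
r6 m[A→φ0] = [241920, 112320]
r6 m[A→φ1] = [13020, 6708]
r6 m[A→φ4] = [71424, 30960]
r6 m[M→φ1] = [96, 48]
r6 m[M→φ2] = [1155264, 745704]
r6 m[M→φ3] = [1732896, 994272]
r6 m[C→φ5] = [1, 1]
r6 m[R→φ4] = [42, 12]
r6 m[R→φ6] = [1657152, 4114368]
r6 m[R→φ7] = [1933344, 1371456]
r6 m[H→φ0] = [11, 8]
r6 m[H→φ5] = [596160, 1658880]
r6 m[B→φ2] = [1, 1]
r6 m[G→φ3] = [1, 1]
r7 m[φ0→A] = [62, 43]
r7 m[φ0→H] = [596160, 1658880]
r7 m[φ1→A] = [1152, 720]
r7 m[φ1→M] = [144408, 124284]
r7 m[φ2→M] = [12, 8]
r7 m[φ2→B] = [11143080, 8685720]
r7 m[φ3→M] = [8, 6]
r7 m[φ3→G] = [5454336, 14374464]
r7 m[φ4→A] = [210, 156]
r7 m[φ4→R] = [276192, 685728]
r7 m[φ5→C] = [11275200, 8553600]
r7 m[φ5→H] = [11, 8]
r7 m[φ6→R] = [7, 2]
r7 m[φ7→R] = [6, 6]
r7 m[A→φ0] = [241920, 112320]
r7 m[A→φ1] = [13020, 6708]
r7 m[A→φ4] = [71424, 30960]
r7 m[M→φ1] = [96, 48]
r7 m[M→φ2] = [1155264, 745704]
r7 m[M→φ3] = [1732896, 994272]
r7 m[C→φ5] = [1, 1]
r7 m[R→φ4] = [42, 12]
r7 m[R→φ6] = [1657152, 4114368]
r7 m[R→φ7] = [1933344, 1371456]
r7 m[H→φ0] = [11, 8]
r7 m[H→φ5] = [596160, 1658880]
r7 m[B→φ2] = [1, 1]
r7 m[G→φ3] = [1, 1]
r8 m[φ0→A] = [62, 43]
r8 m[φ0→H] = [596160, 1658880]
r8 m[φ1→A] = [1152, 720]
r8 m[φ1→M] = [144408, 124284]
r8 m[φ2→M] = [12, 8]
r8 m[φ2→B] = [11143080, 8685720]
r8 m[φ3→M] = [8, 6]
r8 m[φ3→G] = [5454336, 14374464]
r8 m[φ4→A] = [210, 156]
r8 m[φ4→R] = [276192, 685728]
r8 m[φ5→C] = [11275200, 8553600]
r8 m[φ5→H] = [11, 8]
r8 m[φ6→R] = [7, 2]
r8 m[φ7→R] = [6, 6]
r8 m[A→φ0] = [241920, 112320]
r8 m[A→φ1] = [13020, 6708]
r8 m[A→φ4] = [71424, 30960]
r8 m[M→φ1] = [96, 48]
r8 m[M→φ2] = [1155264, 745704]
r8 m[M→φ3] = [1732896, 994272]
r8 m[C→φ5] = [1, 1]
r8 m[R→φ4] = [42, 12]
r8 m[R→φ6] = [1657152, 4114368]
r8 m[R→φ7] = [1933344, 1371456]
r8 m[H→φ0] = [11, 8]
r8 m[H→φ5] = [596160, 1658880]
r8 m[B→φ2] = [1, 1]
r8 m[G→φ3] = [1, 1]
fixed point reached at round 8
b[H] = ⊗ incoming = [6557760, 13271040]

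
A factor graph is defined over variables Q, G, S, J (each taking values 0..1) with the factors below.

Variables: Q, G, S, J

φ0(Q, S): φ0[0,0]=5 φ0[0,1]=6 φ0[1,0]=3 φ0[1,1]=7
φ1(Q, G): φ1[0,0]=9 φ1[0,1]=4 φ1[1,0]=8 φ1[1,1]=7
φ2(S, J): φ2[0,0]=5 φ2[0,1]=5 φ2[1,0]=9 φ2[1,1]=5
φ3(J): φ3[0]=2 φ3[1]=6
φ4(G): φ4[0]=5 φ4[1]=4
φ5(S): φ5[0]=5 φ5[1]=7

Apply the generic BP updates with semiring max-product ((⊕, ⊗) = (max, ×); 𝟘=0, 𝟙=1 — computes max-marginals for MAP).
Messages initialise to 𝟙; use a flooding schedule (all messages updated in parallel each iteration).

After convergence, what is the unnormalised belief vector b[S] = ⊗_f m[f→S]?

b[S] = [33750, 58800]

init: all messages = 𝟙 over 2 values
r1 m[φ0→Q] = [6, 7]
r1 m[φ0→S] = [5, 7]
r1 m[φ1→Q] = [9, 8]
r1 m[φ1→G] = [9, 7]
r1 m[φ2→S] = [5, 9]
r1 m[φ2→J] = [9, 5]
r1 m[φ3→J] = [2, 6]
r1 m[φ4→G] = [5, 4]
r1 m[φ5→S] = [5, 7]
r1 m[Q→φ0] = [1, 1]
r1 m[Q→φ1] = [1, 1]
r1 m[G→φ1] = [1, 1]
r1 m[G→φ4] = [1, 1]
r1 m[S→φ0] = [1, 1]
r1 m[S→φ2] = [1, 1]
r1 m[S→φ5] = [1, 1]
r1 m[J→φ2] = [1, 1]
r1 m[J→φ3] = [1, 1]
r2 m[φ0→Q] = [6, 7]
r2 m[φ0→S] = [5, 7]
r2 m[φ1→Q] = [9, 8]
r2 m[φ1→G] = [9, 7]
r2 m[φ2→S] = [5, 9]
r2 m[φ2→J] = [9, 5]
r2 m[φ3→J] = [2, 6]
r2 m[φ4→G] = [5, 4]
r2 m[φ5→S] = [5, 7]
r2 m[Q→φ0] = [9, 8]
r2 m[Q→φ1] = [6, 7]
r2 m[G→φ1] = [5, 4]
r2 m[G→φ4] = [9, 7]
r2 m[S→φ0] = [25, 63]
r2 m[S→φ2] = [25, 49]
r2 m[S→φ5] = [25, 63]
r2 m[J→φ2] = [2, 6]
r2 m[J→φ3] = [9, 5]
r3 m[φ0→Q] = [378, 441]
r3 m[φ0→S] = [45, 56]
r3 m[φ1→Q] = [45, 40]
r3 m[φ1→G] = [56, 49]
r3 m[φ2→S] = [30, 30]
r3 m[φ2→J] = [441, 245]
r3 m[φ3→J] = [2, 6]
r3 m[φ4→G] = [5, 4]
r3 m[φ5→S] = [5, 7]
r3 m[Q→φ0] = [9, 8]
r3 m[Q→φ1] = [6, 7]
r3 m[G→φ1] = [5, 4]
r3 m[G→φ4] = [9, 7]
r3 m[S→φ0] = [25, 63]
r3 m[S→φ2] = [25, 49]
r3 m[S→φ5] = [25, 63]
r3 m[J→φ2] = [2, 6]
r3 m[J→φ3] = [9, 5]
r4 m[φ0→Q] = [378, 441]
r4 m[φ0→S] = [45, 56]
r4 m[φ1→Q] = [45, 40]
r4 m[φ1→G] = [56, 49]
r4 m[φ2→S] = [30, 30]
r4 m[φ2→J] = [441, 245]
r4 m[φ3→J] = [2, 6]
r4 m[φ4→G] = [5, 4]
r4 m[φ5→S] = [5, 7]
r4 m[Q→φ0] = [45, 40]
r4 m[Q→φ1] = [378, 441]
r4 m[G→φ1] = [5, 4]
r4 m[G→φ4] = [56, 49]
r4 m[S→φ0] = [150, 210]
r4 m[S→φ2] = [225, 392]
r4 m[S→φ5] = [1350, 1680]
r4 m[J→φ2] = [2, 6]
r4 m[J→φ3] = [441, 245]
r5 m[φ0→Q] = [1260, 1470]
r5 m[φ0→S] = [225, 280]
r5 m[φ1→Q] = [45, 40]
r5 m[φ1→G] = [3528, 3087]
r5 m[φ2→S] = [30, 30]
r5 m[φ2→J] = [3528, 1960]
r5 m[φ3→J] = [2, 6]
r5 m[φ4→G] = [5, 4]
r5 m[φ5→S] = [5, 7]
r5 m[Q→φ0] = [45, 40]
r5 m[Q→φ1] = [378, 441]
r5 m[G→φ1] = [5, 4]
r5 m[G→φ4] = [56, 49]
r5 m[S→φ0] = [150, 210]
r5 m[S→φ2] = [225, 392]
r5 m[S→φ5] = [1350, 1680]
r5 m[J→φ2] = [2, 6]
r5 m[J→φ3] = [441, 245]
r6 m[φ0→Q] = [1260, 1470]
r6 m[φ0→S] = [225, 280]
r6 m[φ1→Q] = [45, 40]
r6 m[φ1→G] = [3528, 3087]
r6 m[φ2→S] = [30, 30]
r6 m[φ2→J] = [3528, 1960]
r6 m[φ3→J] = [2, 6]
r6 m[φ4→G] = [5, 4]
r6 m[φ5→S] = [5, 7]
r6 m[Q→φ0] = [45, 40]
r6 m[Q→φ1] = [1260, 1470]
r6 m[G→φ1] = [5, 4]
r6 m[G→φ4] = [3528, 3087]
r6 m[S→φ0] = [150, 210]
r6 m[S→φ2] = [1125, 1960]
r6 m[S→φ5] = [6750, 8400]
r6 m[J→φ2] = [2, 6]
r6 m[J→φ3] = [3528, 1960]
r7 m[φ0→Q] = [1260, 1470]
r7 m[φ0→S] = [225, 280]
r7 m[φ1→Q] = [45, 40]
r7 m[φ1→G] = [11760, 10290]
r7 m[φ2→S] = [30, 30]
r7 m[φ2→J] = [17640, 9800]
r7 m[φ3→J] = [2, 6]
r7 m[φ4→G] = [5, 4]
r7 m[φ5→S] = [5, 7]
r7 m[Q→φ0] = [45, 40]
r7 m[Q→φ1] = [1260, 1470]
r7 m[G→φ1] = [5, 4]
r7 m[G→φ4] = [3528, 3087]
r7 m[S→φ0] = [150, 210]
r7 m[S→φ2] = [1125, 1960]
r7 m[S→φ5] = [6750, 8400]
r7 m[J→φ2] = [2, 6]
r7 m[J→φ3] = [3528, 1960]
r8 m[φ0→Q] = [1260, 1470]
r8 m[φ0→S] = [225, 280]
r8 m[φ1→Q] = [45, 40]
r8 m[φ1→G] = [11760, 10290]
r8 m[φ2→S] = [30, 30]
r8 m[φ2→J] = [17640, 9800]
r8 m[φ3→J] = [2, 6]
r8 m[φ4→G] = [5, 4]
r8 m[φ5→S] = [5, 7]
r8 m[Q→φ0] = [45, 40]
r8 m[Q→φ1] = [1260, 1470]
r8 m[G→φ1] = [5, 4]
r8 m[G→φ4] = [11760, 10290]
r8 m[S→φ0] = [150, 210]
r8 m[S→φ2] = [1125, 1960]
r8 m[S→φ5] = [6750, 8400]
r8 m[J→φ2] = [2, 6]
r8 m[J→φ3] = [17640, 9800]
r9 m[φ0→Q] = [1260, 1470]
r9 m[φ0→S] = [225, 280]
r9 m[φ1→Q] = [45, 40]
r9 m[φ1→G] = [11760, 10290]
r9 m[φ2→S] = [30, 30]
r9 m[φ2→J] = [17640, 9800]
r9 m[φ3→J] = [2, 6]
r9 m[φ4→G] = [5, 4]
r9 m[φ5→S] = [5, 7]
r9 m[Q→φ0] = [45, 40]
r9 m[Q→φ1] = [1260, 1470]
r9 m[G→φ1] = [5, 4]
r9 m[G→φ4] = [11760, 10290]
r9 m[S→φ0] = [150, 210]
r9 m[S→φ2] = [1125, 1960]
r9 m[S→φ5] = [6750, 8400]
r9 m[J→φ2] = [2, 6]
r9 m[J→φ3] = [17640, 9800]
fixed point reached at round 9
b[S] = ⊗ incoming = [33750, 58800]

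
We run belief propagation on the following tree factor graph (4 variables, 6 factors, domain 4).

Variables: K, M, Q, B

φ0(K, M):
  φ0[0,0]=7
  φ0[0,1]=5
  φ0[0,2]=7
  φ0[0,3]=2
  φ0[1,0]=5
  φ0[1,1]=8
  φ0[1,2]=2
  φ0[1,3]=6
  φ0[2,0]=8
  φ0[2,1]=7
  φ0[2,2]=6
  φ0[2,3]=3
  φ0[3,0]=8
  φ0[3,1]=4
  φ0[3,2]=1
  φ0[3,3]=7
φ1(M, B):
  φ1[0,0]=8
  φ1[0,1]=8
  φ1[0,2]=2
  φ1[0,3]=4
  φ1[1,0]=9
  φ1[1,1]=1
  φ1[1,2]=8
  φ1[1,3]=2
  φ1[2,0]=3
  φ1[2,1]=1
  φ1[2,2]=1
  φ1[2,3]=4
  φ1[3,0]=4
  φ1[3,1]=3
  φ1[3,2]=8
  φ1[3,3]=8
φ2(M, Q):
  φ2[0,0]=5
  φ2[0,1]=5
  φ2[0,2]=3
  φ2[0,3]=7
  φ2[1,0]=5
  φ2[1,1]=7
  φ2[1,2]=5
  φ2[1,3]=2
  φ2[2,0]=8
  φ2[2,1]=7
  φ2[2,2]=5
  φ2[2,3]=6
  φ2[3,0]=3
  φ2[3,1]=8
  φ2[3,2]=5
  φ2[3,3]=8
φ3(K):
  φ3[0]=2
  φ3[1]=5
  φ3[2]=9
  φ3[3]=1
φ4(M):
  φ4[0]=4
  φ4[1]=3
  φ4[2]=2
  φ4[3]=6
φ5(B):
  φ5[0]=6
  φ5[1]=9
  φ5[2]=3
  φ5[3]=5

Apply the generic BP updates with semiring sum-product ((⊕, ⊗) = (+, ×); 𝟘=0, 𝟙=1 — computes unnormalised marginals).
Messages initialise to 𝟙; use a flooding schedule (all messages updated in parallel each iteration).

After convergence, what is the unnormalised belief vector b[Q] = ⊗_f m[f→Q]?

b[Q] = [721675, 1016469, 652823, 977326]

init: all messages = 𝟙 over 4 values
r1 m[φ0→K] = [21, 21, 24, 20]
r1 m[φ0→M] = [28, 24, 16, 18]
r1 m[φ1→M] = [22, 20, 9, 23]
r1 m[φ1→B] = [24, 13, 19, 18]
r1 m[φ2→M] = [20, 19, 26, 24]
r1 m[φ2→Q] = [21, 27, 18, 23]
r1 m[φ3→K] = [2, 5, 9, 1]
r1 m[φ4→M] = [4, 3, 2, 6]
r1 m[φ5→B] = [6, 9, 3, 5]
r1 m[K→φ0] = [1, 1, 1, 1]
r1 m[K→φ3] = [1, 1, 1, 1]
r1 m[M→φ0] = [1, 1, 1, 1]
r1 m[M→φ1] = [1, 1, 1, 1]
r1 m[M→φ2] = [1, 1, 1, 1]
r1 m[M→φ4] = [1, 1, 1, 1]
r1 m[Q→φ2] = [1, 1, 1, 1]
r1 m[B→φ1] = [1, 1, 1, 1]
r1 m[B→φ5] = [1, 1, 1, 1]
r2 m[φ0→K] = [21, 21, 24, 20]
r2 m[φ0→M] = [28, 24, 16, 18]
r2 m[φ1→M] = [22, 20, 9, 23]
r2 m[φ1→B] = [24, 13, 19, 18]
r2 m[φ2→M] = [20, 19, 26, 24]
r2 m[φ2→Q] = [21, 27, 18, 23]
r2 m[φ3→K] = [2, 5, 9, 1]
r2 m[φ4→M] = [4, 3, 2, 6]
r2 m[φ5→B] = [6, 9, 3, 5]
r2 m[K→φ0] = [2, 5, 9, 1]
r2 m[K→φ3] = [21, 21, 24, 20]
r2 m[M→φ0] = [1760, 1140, 468, 3312]
r2 m[M→φ1] = [2240, 1368, 832, 2592]
r2 m[M→φ2] = [2464, 1440, 288, 2484]
r2 m[M→φ4] = [12320, 9120, 3744, 9936]
r2 m[Q→φ2] = [1, 1, 1, 1]
r2 m[B→φ1] = [6, 9, 3, 5]
r2 m[B→φ5] = [24, 13, 19, 18]
r3 m[φ0→K] = [27920, 38728, 34804, 42292]
r3 m[φ0→M] = [119, 117, 79, 68]
r3 m[φ1→M] = [146, 97, 50, 115]
r3 m[φ1→B] = [43096, 27896, 36992, 35760]
r3 m[φ2→M] = [20, 19, 26, 24]
r3 m[φ2→Q] = [29276, 44288, 28452, 41728]
r3 m[φ3→K] = [2, 5, 9, 1]
r3 m[φ4→M] = [4, 3, 2, 6]
r3 m[φ5→B] = [6, 9, 3, 5]
r3 m[K→φ0] = [2, 5, 9, 1]
r3 m[K→φ3] = [21, 21, 24, 20]
r3 m[M→φ0] = [1760, 1140, 468, 3312]
r3 m[M→φ1] = [2240, 1368, 832, 2592]
r3 m[M→φ2] = [2464, 1440, 288, 2484]
r3 m[M→φ4] = [12320, 9120, 3744, 9936]
r3 m[Q→φ2] = [1, 1, 1, 1]
r3 m[B→φ1] = [6, 9, 3, 5]
r3 m[B→φ5] = [24, 13, 19, 18]
r4 m[φ0→K] = [27920, 38728, 34804, 42292]
r4 m[φ0→M] = [119, 117, 79, 68]
r4 m[φ1→M] = [146, 97, 50, 115]
r4 m[φ1→B] = [43096, 27896, 36992, 35760]
r4 m[φ2→M] = [20, 19, 26, 24]
r4 m[φ2→Q] = [29276, 44288, 28452, 41728]
r4 m[φ3→K] = [2, 5, 9, 1]
r4 m[φ4→M] = [4, 3, 2, 6]
r4 m[φ5→B] = [6, 9, 3, 5]
r4 m[K→φ0] = [2, 5, 9, 1]
r4 m[K→φ3] = [27920, 38728, 34804, 42292]
r4 m[M→φ0] = [11680, 5529, 2600, 16560]
r4 m[M→φ1] = [9520, 6669, 4108, 9792]
r4 m[M→φ2] = [69496, 34047, 7900, 46920]
r4 m[M→φ4] = [347480, 215631, 102700, 187680]
r4 m[Q→φ2] = [1, 1, 1, 1]
r4 m[B→φ1] = [6, 9, 3, 5]
r4 m[B→φ5] = [43096, 27896, 36992, 35760]
r5 m[φ0→K] = [160725, 207192, 197423, 234076]
r5 m[φ0→M] = [119, 117, 79, 68]
r5 m[φ1→M] = [146, 97, 50, 115]
r5 m[φ1→B] = [187673, 116313, 154836, 146186]
r5 m[φ2→M] = [20, 19, 26, 24]
r5 m[φ2→Q] = [721675, 1016469, 652823, 977326]
r5 m[φ3→K] = [2, 5, 9, 1]
r5 m[φ4→M] = [4, 3, 2, 6]
r5 m[φ5→B] = [6, 9, 3, 5]
r5 m[K→φ0] = [2, 5, 9, 1]
r5 m[K→φ3] = [27920, 38728, 34804, 42292]
r5 m[M→φ0] = [11680, 5529, 2600, 16560]
r5 m[M→φ1] = [9520, 6669, 4108, 9792]
r5 m[M→φ2] = [69496, 34047, 7900, 46920]
r5 m[M→φ4] = [347480, 215631, 102700, 187680]
r5 m[Q→φ2] = [1, 1, 1, 1]
r5 m[B→φ1] = [6, 9, 3, 5]
r5 m[B→φ5] = [43096, 27896, 36992, 35760]
r6 m[φ0→K] = [160725, 207192, 197423, 234076]
r6 m[φ0→M] = [119, 117, 79, 68]
r6 m[φ1→M] = [146, 97, 50, 115]
r6 m[φ1→B] = [187673, 116313, 154836, 146186]
r6 m[φ2→M] = [20, 19, 26, 24]
r6 m[φ2→Q] = [721675, 1016469, 652823, 977326]
r6 m[φ3→K] = [2, 5, 9, 1]
r6 m[φ4→M] = [4, 3, 2, 6]
r6 m[φ5→B] = [6, 9, 3, 5]
r6 m[K→φ0] = [2, 5, 9, 1]
r6 m[K→φ3] = [160725, 207192, 197423, 234076]
r6 m[M→φ0] = [11680, 5529, 2600, 16560]
r6 m[M→φ1] = [9520, 6669, 4108, 9792]
r6 m[M→φ2] = [69496, 34047, 7900, 46920]
r6 m[M→φ4] = [347480, 215631, 102700, 187680]
r6 m[Q→φ2] = [1, 1, 1, 1]
r6 m[B→φ1] = [6, 9, 3, 5]
r6 m[B→φ5] = [187673, 116313, 154836, 146186]
r7 m[φ0→K] = [160725, 207192, 197423, 234076]
r7 m[φ0→M] = [119, 117, 79, 68]
r7 m[φ1→M] = [146, 97, 50, 115]
r7 m[φ1→B] = [187673, 116313, 154836, 146186]
r7 m[φ2→M] = [20, 19, 26, 24]
r7 m[φ2→Q] = [721675, 1016469, 652823, 977326]
r7 m[φ3→K] = [2, 5, 9, 1]
r7 m[φ4→M] = [4, 3, 2, 6]
r7 m[φ5→B] = [6, 9, 3, 5]
r7 m[K→φ0] = [2, 5, 9, 1]
r7 m[K→φ3] = [160725, 207192, 197423, 234076]
r7 m[M→φ0] = [11680, 5529, 2600, 16560]
r7 m[M→φ1] = [9520, 6669, 4108, 9792]
r7 m[M→φ2] = [69496, 34047, 7900, 46920]
r7 m[M→φ4] = [347480, 215631, 102700, 187680]
r7 m[Q→φ2] = [1, 1, 1, 1]
r7 m[B→φ1] = [6, 9, 3, 5]
r7 m[B→φ5] = [187673, 116313, 154836, 146186]
fixed point reached at round 7
b[Q] = ⊗ incoming = [721675, 1016469, 652823, 977326]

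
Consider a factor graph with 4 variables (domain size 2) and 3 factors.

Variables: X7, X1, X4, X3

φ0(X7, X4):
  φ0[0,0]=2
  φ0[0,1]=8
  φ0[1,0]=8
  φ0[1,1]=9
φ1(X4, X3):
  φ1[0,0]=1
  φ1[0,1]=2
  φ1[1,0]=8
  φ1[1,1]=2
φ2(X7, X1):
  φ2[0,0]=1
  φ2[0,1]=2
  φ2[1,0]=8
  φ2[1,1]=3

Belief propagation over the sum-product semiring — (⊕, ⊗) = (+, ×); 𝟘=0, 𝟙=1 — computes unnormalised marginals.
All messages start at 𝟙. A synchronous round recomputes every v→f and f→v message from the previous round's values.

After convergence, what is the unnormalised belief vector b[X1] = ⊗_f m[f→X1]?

b[X1] = [998, 514]

init: all messages = 𝟙 over 2 values
r1 m[φ0→X7] = [10, 17]
r1 m[φ0→X4] = [10, 17]
r1 m[φ1→X4] = [3, 10]
r1 m[φ1→X3] = [9, 4]
r1 m[φ2→X7] = [3, 11]
r1 m[φ2→X1] = [9, 5]
r1 m[X7→φ0] = [1, 1]
r1 m[X7→φ2] = [1, 1]
r1 m[X1→φ2] = [1, 1]
r1 m[X4→φ0] = [1, 1]
r1 m[X4→φ1] = [1, 1]
r1 m[X3→φ1] = [1, 1]
r2 m[φ0→X7] = [10, 17]
r2 m[φ0→X4] = [10, 17]
r2 m[φ1→X4] = [3, 10]
r2 m[φ1→X3] = [9, 4]
r2 m[φ2→X7] = [3, 11]
r2 m[φ2→X1] = [9, 5]
r2 m[X7→φ0] = [3, 11]
r2 m[X7→φ2] = [10, 17]
r2 m[X1→φ2] = [1, 1]
r2 m[X4→φ0] = [3, 10]
r2 m[X4→φ1] = [10, 17]
r2 m[X3→φ1] = [1, 1]
r3 m[φ0→X7] = [86, 114]
r3 m[φ0→X4] = [94, 123]
r3 m[φ1→X4] = [3, 10]
r3 m[φ1→X3] = [146, 54]
r3 m[φ2→X7] = [3, 11]
r3 m[φ2→X1] = [146, 71]
r3 m[X7→φ0] = [3, 11]
r3 m[X7→φ2] = [10, 17]
r3 m[X1→φ2] = [1, 1]
r3 m[X4→φ0] = [3, 10]
r3 m[X4→φ1] = [10, 17]
r3 m[X3→φ1] = [1, 1]
r4 m[φ0→X7] = [86, 114]
r4 m[φ0→X4] = [94, 123]
r4 m[φ1→X4] = [3, 10]
r4 m[φ1→X3] = [146, 54]
r4 m[φ2→X7] = [3, 11]
r4 m[φ2→X1] = [146, 71]
r4 m[X7→φ0] = [3, 11]
r4 m[X7→φ2] = [86, 114]
r4 m[X1→φ2] = [1, 1]
r4 m[X4→φ0] = [3, 10]
r4 m[X4→φ1] = [94, 123]
r4 m[X3→φ1] = [1, 1]
r5 m[φ0→X7] = [86, 114]
r5 m[φ0→X4] = [94, 123]
r5 m[φ1→X4] = [3, 10]
r5 m[φ1→X3] = [1078, 434]
r5 m[φ2→X7] = [3, 11]
r5 m[φ2→X1] = [998, 514]
r5 m[X7→φ0] = [3, 11]
r5 m[X7→φ2] = [86, 114]
r5 m[X1→φ2] = [1, 1]
r5 m[X4→φ0] = [3, 10]
r5 m[X4→φ1] = [94, 123]
r5 m[X3→φ1] = [1, 1]
r6 m[φ0→X7] = [86, 114]
r6 m[φ0→X4] = [94, 123]
r6 m[φ1→X4] = [3, 10]
r6 m[φ1→X3] = [1078, 434]
r6 m[φ2→X7] = [3, 11]
r6 m[φ2→X1] = [998, 514]
r6 m[X7→φ0] = [3, 11]
r6 m[X7→φ2] = [86, 114]
r6 m[X1→φ2] = [1, 1]
r6 m[X4→φ0] = [3, 10]
r6 m[X4→φ1] = [94, 123]
r6 m[X3→φ1] = [1, 1]
fixed point reached at round 6
b[X1] = ⊗ incoming = [998, 514]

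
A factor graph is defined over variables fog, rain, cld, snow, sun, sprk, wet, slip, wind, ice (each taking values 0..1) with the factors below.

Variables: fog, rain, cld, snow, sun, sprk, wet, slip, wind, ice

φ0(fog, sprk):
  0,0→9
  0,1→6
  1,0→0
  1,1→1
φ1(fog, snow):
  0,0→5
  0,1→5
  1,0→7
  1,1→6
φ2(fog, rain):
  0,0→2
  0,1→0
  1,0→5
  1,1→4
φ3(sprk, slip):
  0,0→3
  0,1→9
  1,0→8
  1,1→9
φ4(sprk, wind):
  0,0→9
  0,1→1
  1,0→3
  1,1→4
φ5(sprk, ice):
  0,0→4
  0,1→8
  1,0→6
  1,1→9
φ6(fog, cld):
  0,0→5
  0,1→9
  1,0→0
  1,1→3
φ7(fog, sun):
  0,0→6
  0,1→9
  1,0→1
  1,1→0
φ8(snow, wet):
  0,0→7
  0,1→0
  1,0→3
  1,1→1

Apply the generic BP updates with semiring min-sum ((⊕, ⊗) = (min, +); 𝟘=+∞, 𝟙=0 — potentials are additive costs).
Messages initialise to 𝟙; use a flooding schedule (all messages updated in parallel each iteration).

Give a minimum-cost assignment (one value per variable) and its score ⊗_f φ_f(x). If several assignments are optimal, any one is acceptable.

init: all messages = 𝟙 over 2 values
r1 m[φ0→fog] = [6, 0]
r1 m[φ0→sprk] = [0, 1]
r1 m[φ1→fog] = [5, 6]
r1 m[φ1→snow] = [5, 5]
r1 m[φ2→fog] = [0, 4]
r1 m[φ2→rain] = [2, 0]
r1 m[φ3→sprk] = [3, 8]
r1 m[φ3→slip] = [3, 9]
r1 m[φ4→sprk] = [1, 3]
r1 m[φ4→wind] = [3, 1]
r1 m[φ5→sprk] = [4, 6]
r1 m[φ5→ice] = [4, 8]
r1 m[φ6→fog] = [5, 0]
r1 m[φ6→cld] = [0, 3]
r1 m[φ7→fog] = [6, 0]
r1 m[φ7→sun] = [1, 0]
r1 m[φ8→snow] = [0, 1]
r1 m[φ8→wet] = [3, 0]
r1 m[fog→φ0] = [0, 0]
r1 m[fog→φ1] = [0, 0]
r1 m[fog→φ2] = [0, 0]
r1 m[fog→φ6] = [0, 0]
r1 m[fog→φ7] = [0, 0]
r1 m[rain→φ2] = [0, 0]
r1 m[cld→φ6] = [0, 0]
r1 m[snow→φ1] = [0, 0]
r1 m[snow→φ8] = [0, 0]
r1 m[sun→φ7] = [0, 0]
r1 m[sprk→φ0] = [0, 0]
r1 m[sprk→φ3] = [0, 0]
r1 m[sprk→φ4] = [0, 0]
r1 m[sprk→φ5] = [0, 0]
r1 m[wet→φ8] = [0, 0]
r1 m[slip→φ3] = [0, 0]
r1 m[wind→φ4] = [0, 0]
r1 m[ice→φ5] = [0, 0]
r2 m[φ0→fog] = [6, 0]
r2 m[φ0→sprk] = [0, 1]
r2 m[φ1→fog] = [5, 6]
r2 m[φ1→snow] = [5, 5]
r2 m[φ2→fog] = [0, 4]
r2 m[φ2→rain] = [2, 0]
r2 m[φ3→sprk] = [3, 8]
r2 m[φ3→slip] = [3, 9]
r2 m[φ4→sprk] = [1, 3]
r2 m[φ4→wind] = [3, 1]
r2 m[φ5→sprk] = [4, 6]
r2 m[φ5→ice] = [4, 8]
r2 m[φ6→fog] = [5, 0]
r2 m[φ6→cld] = [0, 3]
r2 m[φ7→fog] = [6, 0]
r2 m[φ7→sun] = [1, 0]
r2 m[φ8→snow] = [0, 1]
r2 m[φ8→wet] = [3, 0]
r2 m[fog→φ0] = [16, 10]
r2 m[fog→φ1] = [17, 4]
r2 m[fog→φ2] = [22, 6]
r2 m[fog→φ6] = [17, 10]
r2 m[fog→φ7] = [16, 10]
r2 m[rain→φ2] = [0, 0]
r2 m[cld→φ6] = [0, 0]
r2 m[snow→φ1] = [0, 1]
r2 m[snow→φ8] = [5, 5]
r2 m[sun→φ7] = [0, 0]
r2 m[sprk→φ0] = [8, 17]
r2 m[sprk→φ3] = [5, 10]
r2 m[sprk→φ4] = [7, 15]
r2 m[sprk→φ5] = [4, 12]
r2 m[wet→φ8] = [0, 0]
r2 m[slip→φ3] = [0, 0]
r2 m[wind→φ4] = [0, 0]
r2 m[ice→φ5] = [0, 0]
r3 m[φ0→fog] = [17, 8]
r3 m[φ0→sprk] = [10, 11]
r3 m[φ1→fog] = [5, 7]
r3 m[φ1→snow] = [11, 10]
r3 m[φ2→fog] = [0, 4]
r3 m[φ2→rain] = [11, 10]
r3 m[φ3→sprk] = [3, 8]
r3 m[φ3→slip] = [8, 14]
r3 m[φ4→sprk] = [1, 3]
r3 m[φ4→wind] = [16, 8]
r3 m[φ5→sprk] = [4, 6]
r3 m[φ5→ice] = [8, 12]
r3 m[φ6→fog] = [5, 0]
r3 m[φ6→cld] = [10, 13]
r3 m[φ7→fog] = [6, 0]
r3 m[φ7→sun] = [11, 10]
r3 m[φ8→snow] = [0, 1]
r3 m[φ8→wet] = [8, 5]
r3 m[fog→φ0] = [16, 10]
r3 m[fog→φ1] = [17, 4]
r3 m[fog→φ2] = [22, 6]
r3 m[fog→φ6] = [17, 10]
r3 m[fog→φ7] = [16, 10]
r3 m[rain→φ2] = [0, 0]
r3 m[cld→φ6] = [0, 0]
r3 m[snow→φ1] = [0, 1]
r3 m[snow→φ8] = [5, 5]
r3 m[sun→φ7] = [0, 0]
r3 m[sprk→φ0] = [8, 17]
r3 m[sprk→φ3] = [5, 10]
r3 m[sprk→φ4] = [7, 15]
r3 m[sprk→φ5] = [4, 12]
r3 m[wet→φ8] = [0, 0]
r3 m[slip→φ3] = [0, 0]
r3 m[wind→φ4] = [0, 0]
r3 m[ice→φ5] = [0, 0]
r4 m[φ0→fog] = [17, 8]
r4 m[φ0→sprk] = [10, 11]
r4 m[φ1→fog] = [5, 7]
r4 m[φ1→snow] = [11, 10]
r4 m[φ2→fog] = [0, 4]
r4 m[φ2→rain] = [11, 10]
r4 m[φ3→sprk] = [3, 8]
r4 m[φ3→slip] = [8, 14]
r4 m[φ4→sprk] = [1, 3]
r4 m[φ4→wind] = [16, 8]
r4 m[φ5→sprk] = [4, 6]
r4 m[φ5→ice] = [8, 12]
r4 m[φ6→fog] = [5, 0]
r4 m[φ6→cld] = [10, 13]
r4 m[φ7→fog] = [6, 0]
r4 m[φ7→sun] = [11, 10]
r4 m[φ8→snow] = [0, 1]
r4 m[φ8→wet] = [8, 5]
r4 m[fog→φ0] = [16, 11]
r4 m[fog→φ1] = [28, 12]
r4 m[fog→φ2] = [33, 15]
r4 m[fog→φ6] = [28, 19]
r4 m[fog→φ7] = [27, 19]
r4 m[rain→φ2] = [0, 0]
r4 m[cld→φ6] = [0, 0]
r4 m[snow→φ1] = [0, 1]
r4 m[snow→φ8] = [11, 10]
r4 m[sun→φ7] = [0, 0]
r4 m[sprk→φ0] = [8, 17]
r4 m[sprk→φ3] = [15, 20]
r4 m[sprk→φ4] = [17, 25]
r4 m[sprk→φ5] = [14, 22]
r4 m[wet→φ8] = [0, 0]
r4 m[slip→φ3] = [0, 0]
r4 m[wind→φ4] = [0, 0]
r4 m[ice→φ5] = [0, 0]
r5 m[φ0→fog] = [17, 8]
r5 m[φ0→sprk] = [11, 12]
r5 m[φ1→fog] = [5, 7]
r5 m[φ1→snow] = [19, 18]
r5 m[φ2→fog] = [0, 4]
r5 m[φ2→rain] = [20, 19]
r5 m[φ3→sprk] = [3, 8]
r5 m[φ3→slip] = [18, 24]
r5 m[φ4→sprk] = [1, 3]
r5 m[φ4→wind] = [26, 18]
r5 m[φ5→sprk] = [4, 6]
r5 m[φ5→ice] = [18, 22]
r5 m[φ6→fog] = [5, 0]
r5 m[φ6→cld] = [19, 22]
r5 m[φ7→fog] = [6, 0]
r5 m[φ7→sun] = [20, 19]
r5 m[φ8→snow] = [0, 1]
r5 m[φ8→wet] = [13, 11]
r5 m[fog→φ0] = [16, 11]
r5 m[fog→φ1] = [28, 12]
r5 m[fog→φ2] = [33, 15]
r5 m[fog→φ6] = [28, 19]
r5 m[fog→φ7] = [27, 19]
r5 m[rain→φ2] = [0, 0]
r5 m[cld→φ6] = [0, 0]
r5 m[snow→φ1] = [0, 1]
r5 m[snow→φ8] = [11, 10]
r5 m[sun→φ7] = [0, 0]
r5 m[sprk→φ0] = [8, 17]
r5 m[sprk→φ3] = [15, 20]
r5 m[sprk→φ4] = [17, 25]
r5 m[sprk→φ5] = [14, 22]
r5 m[wet→φ8] = [0, 0]
r5 m[slip→φ3] = [0, 0]
r5 m[wind→φ4] = [0, 0]
r5 m[ice→φ5] = [0, 0]
r6 m[φ0→fog] = [17, 8]
r6 m[φ0→sprk] = [11, 12]
r6 m[φ1→fog] = [5, 7]
r6 m[φ1→snow] = [19, 18]
r6 m[φ2→fog] = [0, 4]
r6 m[φ2→rain] = [20, 19]
r6 m[φ3→sprk] = [3, 8]
r6 m[φ3→slip] = [18, 24]
r6 m[φ4→sprk] = [1, 3]
r6 m[φ4→wind] = [26, 18]
r6 m[φ5→sprk] = [4, 6]
r6 m[φ5→ice] = [18, 22]
r6 m[φ6→fog] = [5, 0]
r6 m[φ6→cld] = [19, 22]
r6 m[φ7→fog] = [6, 0]
r6 m[φ7→sun] = [20, 19]
r6 m[φ8→snow] = [0, 1]
r6 m[φ8→wet] = [13, 11]
r6 m[fog→φ0] = [16, 11]
r6 m[fog→φ1] = [28, 12]
r6 m[fog→φ2] = [33, 15]
r6 m[fog→φ6] = [28, 19]
r6 m[fog→φ7] = [27, 19]
r6 m[rain→φ2] = [0, 0]
r6 m[cld→φ6] = [0, 0]
r6 m[snow→φ1] = [0, 1]
r6 m[snow→φ8] = [19, 18]
r6 m[sun→φ7] = [0, 0]
r6 m[sprk→φ0] = [8, 17]
r6 m[sprk→φ3] = [16, 21]
r6 m[sprk→φ4] = [18, 26]
r6 m[sprk→φ5] = [15, 23]
r6 m[wet→φ8] = [0, 0]
r6 m[slip→φ3] = [0, 0]
r6 m[wind→φ4] = [0, 0]
r6 m[ice→φ5] = [0, 0]
r7 m[φ0→fog] = [17, 8]
r7 m[φ0→sprk] = [11, 12]
r7 m[φ1→fog] = [5, 7]
r7 m[φ1→snow] = [19, 18]
r7 m[φ2→fog] = [0, 4]
r7 m[φ2→rain] = [20, 19]
r7 m[φ3→sprk] = [3, 8]
r7 m[φ3→slip] = [19, 25]
r7 m[φ4→sprk] = [1, 3]
r7 m[φ4→wind] = [27, 19]
r7 m[φ5→sprk] = [4, 6]
r7 m[φ5→ice] = [19, 23]
r7 m[φ6→fog] = [5, 0]
r7 m[φ6→cld] = [19, 22]
r7 m[φ7→fog] = [6, 0]
r7 m[φ7→sun] = [20, 19]
r7 m[φ8→snow] = [0, 1]
r7 m[φ8→wet] = [21, 19]
r7 m[fog→φ0] = [16, 11]
r7 m[fog→φ1] = [28, 12]
r7 m[fog→φ2] = [33, 15]
r7 m[fog→φ6] = [28, 19]
r7 m[fog→φ7] = [27, 19]
r7 m[rain→φ2] = [0, 0]
r7 m[cld→φ6] = [0, 0]
r7 m[snow→φ1] = [0, 1]
r7 m[snow→φ8] = [19, 18]
r7 m[sun→φ7] = [0, 0]
r7 m[sprk→φ0] = [8, 17]
r7 m[sprk→φ3] = [16, 21]
r7 m[sprk→φ4] = [18, 26]
r7 m[sprk→φ5] = [15, 23]
r7 m[wet→φ8] = [0, 0]
r7 m[slip→φ3] = [0, 0]
r7 m[wind→φ4] = [0, 0]
r7 m[ice→φ5] = [0, 0]
r8 m[φ0→fog] = [17, 8]
r8 m[φ0→sprk] = [11, 12]
r8 m[φ1→fog] = [5, 7]
r8 m[φ1→snow] = [19, 18]
r8 m[φ2→fog] = [0, 4]
r8 m[φ2→rain] = [20, 19]
r8 m[φ3→sprk] = [3, 8]
r8 m[φ3→slip] = [19, 25]
r8 m[φ4→sprk] = [1, 3]
r8 m[φ4→wind] = [27, 19]
r8 m[φ5→sprk] = [4, 6]
r8 m[φ5→ice] = [19, 23]
r8 m[φ6→fog] = [5, 0]
r8 m[φ6→cld] = [19, 22]
r8 m[φ7→fog] = [6, 0]
r8 m[φ7→sun] = [20, 19]
r8 m[φ8→snow] = [0, 1]
r8 m[φ8→wet] = [21, 19]
r8 m[fog→φ0] = [16, 11]
r8 m[fog→φ1] = [28, 12]
r8 m[fog→φ2] = [33, 15]
r8 m[fog→φ6] = [28, 19]
r8 m[fog→φ7] = [27, 19]
r8 m[rain→φ2] = [0, 0]
r8 m[cld→φ6] = [0, 0]
r8 m[snow→φ1] = [0, 1]
r8 m[snow→φ8] = [19, 18]
r8 m[sun→φ7] = [0, 0]
r8 m[sprk→φ0] = [8, 17]
r8 m[sprk→φ3] = [16, 21]
r8 m[sprk→φ4] = [18, 26]
r8 m[sprk→φ5] = [15, 23]
r8 m[wet→φ8] = [0, 0]
r8 m[slip→φ3] = [0, 0]
r8 m[wind→φ4] = [0, 0]
r8 m[ice→φ5] = [0, 0]
fixed point reached at round 8
traceback from fog: (fog=1, rain=1, cld=0, snow=0, sun=1, sprk=0, wet=1, slip=0, wind=1, ice=0), score=19

assignment: (fog=1, rain=1, cld=0, snow=0, sun=1, sprk=0, wet=1, slip=0, wind=1, ice=0); score = 19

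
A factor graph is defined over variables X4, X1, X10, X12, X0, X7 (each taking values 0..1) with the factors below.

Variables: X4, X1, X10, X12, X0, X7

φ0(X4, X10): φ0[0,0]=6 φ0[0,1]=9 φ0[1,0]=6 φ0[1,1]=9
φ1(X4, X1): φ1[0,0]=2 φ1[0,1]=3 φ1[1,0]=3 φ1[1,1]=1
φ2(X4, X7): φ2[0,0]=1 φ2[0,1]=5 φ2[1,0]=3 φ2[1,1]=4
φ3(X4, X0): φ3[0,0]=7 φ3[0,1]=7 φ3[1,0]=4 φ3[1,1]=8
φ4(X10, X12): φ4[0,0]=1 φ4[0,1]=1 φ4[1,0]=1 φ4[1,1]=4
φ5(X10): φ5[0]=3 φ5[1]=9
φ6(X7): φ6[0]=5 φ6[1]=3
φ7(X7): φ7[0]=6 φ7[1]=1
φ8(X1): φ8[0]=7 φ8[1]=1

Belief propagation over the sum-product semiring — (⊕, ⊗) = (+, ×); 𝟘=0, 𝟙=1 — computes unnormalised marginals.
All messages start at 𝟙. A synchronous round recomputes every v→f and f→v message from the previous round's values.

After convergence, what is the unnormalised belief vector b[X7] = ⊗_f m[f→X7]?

b[X7] = [13626900, 2971458]

init: all messages = 𝟙 over 2 values
r1 m[φ0→X4] = [15, 15]
r1 m[φ0→X10] = [12, 18]
r1 m[φ1→X4] = [5, 4]
r1 m[φ1→X1] = [5, 4]
r1 m[φ2→X4] = [6, 7]
r1 m[φ2→X7] = [4, 9]
r1 m[φ3→X4] = [14, 12]
r1 m[φ3→X0] = [11, 15]
r1 m[φ4→X10] = [2, 5]
r1 m[φ4→X12] = [2, 5]
r1 m[φ5→X10] = [3, 9]
r1 m[φ6→X7] = [5, 3]
r1 m[φ7→X7] = [6, 1]
r1 m[φ8→X1] = [7, 1]
r1 m[X4→φ0] = [1, 1]
r1 m[X4→φ1] = [1, 1]
r1 m[X4→φ2] = [1, 1]
r1 m[X4→φ3] = [1, 1]
r1 m[X1→φ1] = [1, 1]
r1 m[X1→φ8] = [1, 1]
r1 m[X10→φ0] = [1, 1]
r1 m[X10→φ4] = [1, 1]
r1 m[X10→φ5] = [1, 1]
r1 m[X12→φ4] = [1, 1]
r1 m[X0→φ3] = [1, 1]
r1 m[X7→φ2] = [1, 1]
r1 m[X7→φ6] = [1, 1]
r1 m[X7→φ7] = [1, 1]
r2 m[φ0→X4] = [15, 15]
r2 m[φ0→X10] = [12, 18]
r2 m[φ1→X4] = [5, 4]
r2 m[φ1→X1] = [5, 4]
r2 m[φ2→X4] = [6, 7]
r2 m[φ2→X7] = [4, 9]
r2 m[φ3→X4] = [14, 12]
r2 m[φ3→X0] = [11, 15]
r2 m[φ4→X10] = [2, 5]
r2 m[φ4→X12] = [2, 5]
r2 m[φ5→X10] = [3, 9]
r2 m[φ6→X7] = [5, 3]
r2 m[φ7→X7] = [6, 1]
r2 m[φ8→X1] = [7, 1]
r2 m[X4→φ0] = [420, 336]
r2 m[X4→φ1] = [1260, 1260]
r2 m[X4→φ2] = [1050, 720]
r2 m[X4→φ3] = [450, 420]
r2 m[X1→φ1] = [7, 1]
r2 m[X1→φ8] = [5, 4]
r2 m[X10→φ0] = [6, 45]
r2 m[X10→φ4] = [36, 162]
r2 m[X10→φ5] = [24, 90]
r2 m[X12→φ4] = [1, 1]
r2 m[X0→φ3] = [1, 1]
r2 m[X7→φ2] = [30, 3]
r2 m[X7→φ6] = [24, 9]
r2 m[X7→φ7] = [20, 27]
r3 m[φ0→X4] = [441, 441]
r3 m[φ0→X10] = [4536, 6804]
r3 m[φ1→X4] = [17, 22]
r3 m[φ1→X1] = [6300, 5040]
r3 m[φ2→X4] = [45, 102]
r3 m[φ2→X7] = [3210, 8130]
r3 m[φ3→X4] = [14, 12]
r3 m[φ3→X0] = [4830, 6510]
r3 m[φ4→X10] = [2, 5]
r3 m[φ4→X12] = [198, 684]
r3 m[φ5→X10] = [3, 9]
r3 m[φ6→X7] = [5, 3]
r3 m[φ7→X7] = [6, 1]
r3 m[φ8→X1] = [7, 1]
r3 m[X4→φ0] = [420, 336]
r3 m[X4→φ1] = [1260, 1260]
r3 m[X4→φ2] = [1050, 720]
r3 m[X4→φ3] = [450, 420]
r3 m[X1→φ1] = [7, 1]
r3 m[X1→φ8] = [5, 4]
r3 m[X10→φ0] = [6, 45]
r3 m[X10→φ4] = [36, 162]
r3 m[X10→φ5] = [24, 90]
r3 m[X12→φ4] = [1, 1]
r3 m[X0→φ3] = [1, 1]
r3 m[X7→φ2] = [30, 3]
r3 m[X7→φ6] = [24, 9]
r3 m[X7→φ7] = [20, 27]
r4 m[φ0→X4] = [441, 441]
r4 m[φ0→X10] = [4536, 6804]
r4 m[φ1→X4] = [17, 22]
r4 m[φ1→X1] = [6300, 5040]
r4 m[φ2→X4] = [45, 102]
r4 m[φ2→X7] = [3210, 8130]
r4 m[φ3→X4] = [14, 12]
r4 m[φ3→X0] = [4830, 6510]
r4 m[φ4→X10] = [2, 5]
r4 m[φ4→X12] = [198, 684]
r4 m[φ5→X10] = [3, 9]
r4 m[φ6→X7] = [5, 3]
r4 m[φ7→X7] = [6, 1]
r4 m[φ8→X1] = [7, 1]
r4 m[X4→φ0] = [10710, 26928]
r4 m[X4→φ1] = [277830, 539784]
r4 m[X4→φ2] = [104958, 116424]
r4 m[X4→φ3] = [337365, 989604]
r4 m[X1→φ1] = [7, 1]
r4 m[X1→φ8] = [6300, 5040]
r4 m[X10→φ0] = [6, 45]
r4 m[X10→φ4] = [13608, 61236]
r4 m[X10→φ5] = [9072, 34020]
r4 m[X12→φ4] = [1, 1]
r4 m[X0→φ3] = [1, 1]
r4 m[X7→φ2] = [30, 3]
r4 m[X7→φ6] = [19260, 8130]
r4 m[X7→φ7] = [16050, 24390]
r5 m[φ0→X4] = [441, 441]
r5 m[φ0→X10] = [225828, 338742]
r5 m[φ1→X4] = [17, 22]
r5 m[φ1→X1] = [2175012, 1373274]
r5 m[φ2→X4] = [45, 102]
r5 m[φ2→X7] = [454230, 990486]
r5 m[φ3→X4] = [14, 12]
r5 m[φ3→X0] = [6319971, 10278387]
r5 m[φ4→X10] = [2, 5]
r5 m[φ4→X12] = [74844, 258552]
r5 m[φ5→X10] = [3, 9]
r5 m[φ6→X7] = [5, 3]
r5 m[φ7→X7] = [6, 1]
r5 m[φ8→X1] = [7, 1]
r5 m[X4→φ0] = [10710, 26928]
r5 m[X4→φ1] = [277830, 539784]
r5 m[X4→φ2] = [104958, 116424]
r5 m[X4→φ3] = [337365, 989604]
r5 m[X1→φ1] = [7, 1]
r5 m[X1→φ8] = [6300, 5040]
r5 m[X10→φ0] = [6, 45]
r5 m[X10→φ4] = [13608, 61236]
r5 m[X10→φ5] = [9072, 34020]
r5 m[X12→φ4] = [1, 1]
r5 m[X0→φ3] = [1, 1]
r5 m[X7→φ2] = [30, 3]
r5 m[X7→φ6] = [19260, 8130]
r5 m[X7→φ7] = [16050, 24390]
r6 m[φ0→X4] = [441, 441]
r6 m[φ0→X10] = [225828, 338742]
r6 m[φ1→X4] = [17, 22]
r6 m[φ1→X1] = [2175012, 1373274]
r6 m[φ2→X4] = [45, 102]
r6 m[φ2→X7] = [454230, 990486]
r6 m[φ3→X4] = [14, 12]
r6 m[φ3→X0] = [6319971, 10278387]
r6 m[φ4→X10] = [2, 5]
r6 m[φ4→X12] = [74844, 258552]
r6 m[φ5→X10] = [3, 9]
r6 m[φ6→X7] = [5, 3]
r6 m[φ7→X7] = [6, 1]
r6 m[φ8→X1] = [7, 1]
r6 m[X4→φ0] = [10710, 26928]
r6 m[X4→φ1] = [277830, 539784]
r6 m[X4→φ2] = [104958, 116424]
r6 m[X4→φ3] = [337365, 989604]
r6 m[X1→φ1] = [7, 1]
r6 m[X1→φ8] = [2175012, 1373274]
r6 m[X10→φ0] = [6, 45]
r6 m[X10→φ4] = [677484, 3048678]
r6 m[X10→φ5] = [451656, 1693710]
r6 m[X12→φ4] = [1, 1]
r6 m[X0→φ3] = [1, 1]
r6 m[X7→φ2] = [30, 3]
r6 m[X7→φ6] = [2725380, 990486]
r6 m[X7→φ7] = [2271150, 2971458]
r7 m[φ0→X4] = [441, 441]
r7 m[φ0→X10] = [225828, 338742]
r7 m[φ1→X4] = [17, 22]
r7 m[φ1→X1] = [2175012, 1373274]
r7 m[φ2→X4] = [45, 102]
r7 m[φ2→X7] = [454230, 990486]
r7 m[φ3→X4] = [14, 12]
r7 m[φ3→X0] = [6319971, 10278387]
r7 m[φ4→X10] = [2, 5]
r7 m[φ4→X12] = [3726162, 12872196]
r7 m[φ5→X10] = [3, 9]
r7 m[φ6→X7] = [5, 3]
r7 m[φ7→X7] = [6, 1]
r7 m[φ8→X1] = [7, 1]
r7 m[X4→φ0] = [10710, 26928]
r7 m[X4→φ1] = [277830, 539784]
r7 m[X4→φ2] = [104958, 116424]
r7 m[X4→φ3] = [337365, 989604]
r7 m[X1→φ1] = [7, 1]
r7 m[X1→φ8] = [2175012, 1373274]
r7 m[X10→φ0] = [6, 45]
r7 m[X10→φ4] = [677484, 3048678]
r7 m[X10→φ5] = [451656, 1693710]
r7 m[X12→φ4] = [1, 1]
r7 m[X0→φ3] = [1, 1]
r7 m[X7→φ2] = [30, 3]
r7 m[X7→φ6] = [2725380, 990486]
r7 m[X7→φ7] = [2271150, 2971458]
r8 m[φ0→X4] = [441, 441]
r8 m[φ0→X10] = [225828, 338742]
r8 m[φ1→X4] = [17, 22]
r8 m[φ1→X1] = [2175012, 1373274]
r8 m[φ2→X4] = [45, 102]
r8 m[φ2→X7] = [454230, 990486]
r8 m[φ3→X4] = [14, 12]
r8 m[φ3→X0] = [6319971, 10278387]
r8 m[φ4→X10] = [2, 5]
r8 m[φ4→X12] = [3726162, 12872196]
r8 m[φ5→X10] = [3, 9]
r8 m[φ6→X7] = [5, 3]
r8 m[φ7→X7] = [6, 1]
r8 m[φ8→X1] = [7, 1]
r8 m[X4→φ0] = [10710, 26928]
r8 m[X4→φ1] = [277830, 539784]
r8 m[X4→φ2] = [104958, 116424]
r8 m[X4→φ3] = [337365, 989604]
r8 m[X1→φ1] = [7, 1]
r8 m[X1→φ8] = [2175012, 1373274]
r8 m[X10→φ0] = [6, 45]
r8 m[X10→φ4] = [677484, 3048678]
r8 m[X10→φ5] = [451656, 1693710]
r8 m[X12→φ4] = [1, 1]
r8 m[X0→φ3] = [1, 1]
r8 m[X7→φ2] = [30, 3]
r8 m[X7→φ6] = [2725380, 990486]
r8 m[X7→φ7] = [2271150, 2971458]
fixed point reached at round 8
b[X7] = ⊗ incoming = [13626900, 2971458]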